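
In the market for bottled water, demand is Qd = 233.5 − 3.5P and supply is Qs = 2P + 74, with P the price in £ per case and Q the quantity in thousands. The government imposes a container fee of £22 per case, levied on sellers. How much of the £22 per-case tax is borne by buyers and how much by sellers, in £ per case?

Without the tax, 233.5 − 3.5P = 2P + 74 gives 5.5P = 159.5, so P* = £29 and Q* = 132.
With the tax collected from sellers, supply shifts: Qs = 2(P − 22) + 74.
Solving gives Q = 104 with buyers paying £37 and sellers receiving £15 (the £22 wedge).
Burden on buyers: £8; on sellers: £14. (They sum to £22.)

Buyers bear £8 per case; sellers bear £14 per case.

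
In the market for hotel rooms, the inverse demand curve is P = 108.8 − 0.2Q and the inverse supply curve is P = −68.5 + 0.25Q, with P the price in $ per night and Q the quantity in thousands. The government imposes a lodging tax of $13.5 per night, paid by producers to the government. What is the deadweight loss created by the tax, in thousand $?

Inverting to Q(P) form: Qd = 544 − 5P; Qs = 4P + 274.
Without the tax, 544 − 5P = 4P + 274 gives 9P = 270, so P* = $30 and Q* = 394.
With the tax collected from producers, supply shifts: Qs = 4(P − 13.5) + 274.
New equilibrium: buyers pay $36, producers receive $22.5, Q = 364. (Wedge: Pb − Ps = 13.5.)
Quantity falls by |ΔQ| = |394 − 364| = 30.
DWL = ½ · t · |ΔQ| = ½ · 13.5 · 30 = $202.5.

Deadweight loss = $202.5 thousand.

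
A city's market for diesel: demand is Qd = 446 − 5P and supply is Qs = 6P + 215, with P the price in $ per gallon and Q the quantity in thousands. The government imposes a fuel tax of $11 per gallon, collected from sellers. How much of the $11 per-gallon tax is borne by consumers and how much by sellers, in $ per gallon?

Without the tax, 446 − 5P = 6P + 215 gives 11P = 231, so P* = $21 and Q* = 341.
With the tax collected from sellers, supply shifts: Qs = 6(P − 11) + 215.
New equilibrium: consumers pay $27, sellers receive $16, Q = 311. (Wedge: Pb − Ps = 11.)
Burden on consumers: $6; on sellers: $5. (They sum to $11.)

Consumers bear $6 per gallon; sellers bear $5 per gallon.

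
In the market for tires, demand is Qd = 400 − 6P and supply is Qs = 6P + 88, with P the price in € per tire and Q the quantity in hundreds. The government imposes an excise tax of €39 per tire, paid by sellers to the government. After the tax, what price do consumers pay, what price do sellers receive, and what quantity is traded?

Before the tax: set 400 − 6P = 6P + 88 → P* = €26, Q* = 244.
With the tax collected from sellers, supply shifts: Qs = 6(P − 39) + 88.
Solving gives Q = 127 with consumers paying €45.5 and sellers receiving €6.5 (the €39 wedge).
The less price-elastic side of the market bears the larger share of a per-unit tax.

Consumers pay €45.5; sellers receive €6.5; quantity = 127.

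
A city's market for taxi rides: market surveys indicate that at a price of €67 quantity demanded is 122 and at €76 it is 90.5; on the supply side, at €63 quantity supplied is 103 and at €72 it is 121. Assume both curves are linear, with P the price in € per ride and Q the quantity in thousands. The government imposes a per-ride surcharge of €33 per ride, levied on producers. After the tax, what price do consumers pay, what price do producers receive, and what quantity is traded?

Consumers pay €81; producers receive €48; quantity = 73.

Demand slope: (90.5 − 122)/(76 − 67) = -3.5, so Qd = 356.5 − 3.5P.
Supply slope: (121 − 103)/(72 − 63) = 2, so Qs = 2P − 23.
Before the tax: set 356.5 − 3.5P = 2P − 23 → P* = €69, Q* = 115.
With the tax collected from producers, supply shifts: Qs = 2(P − 33) − 23.
New equilibrium: consumers pay €81, producers receive €48, Q = 73. (Wedge: Pb − Ps = 33.)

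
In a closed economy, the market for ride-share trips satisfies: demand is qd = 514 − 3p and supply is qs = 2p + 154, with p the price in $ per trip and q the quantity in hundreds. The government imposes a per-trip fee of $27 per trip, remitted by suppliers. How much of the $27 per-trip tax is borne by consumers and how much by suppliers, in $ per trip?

Consumers bear $10.8 per trip; suppliers bear $16.2 per trip.

Before the tax: set 514 − 3p = 2p + 154 → p* = $72, q* = 298.
With the tax collected from suppliers, supply shifts: qs = 2(p − 27) + 154.
Solving gives q = 265.6 with consumers paying $82.8 and suppliers receiving $55.8 (the $27 wedge).
Burden on consumers: $10.8; on suppliers: $16.2. (They sum to $27.)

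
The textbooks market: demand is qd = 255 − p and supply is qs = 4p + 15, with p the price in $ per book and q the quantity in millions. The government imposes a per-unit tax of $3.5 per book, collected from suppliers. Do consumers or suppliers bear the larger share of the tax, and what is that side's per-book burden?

Before the tax: set 255 − p = 4p + 15 → p* = $48, q* = 207.
With the tax collected from suppliers, supply shifts: qs = 4(p − 3.5) + 15.
Solving gives q = 204.2 with consumers paying $50.8 and suppliers receiving $47.3 (the $3.5 wedge).
Per-book burden: consumers $2.8, suppliers $0.7.
Consumers take the larger share because demand is less price-elastic here (demand slope 1 vs supply slope 4).
The less price-elastic side of the market bears the larger share of a per-unit tax.

Consumers bear the larger share: $2.8 per book.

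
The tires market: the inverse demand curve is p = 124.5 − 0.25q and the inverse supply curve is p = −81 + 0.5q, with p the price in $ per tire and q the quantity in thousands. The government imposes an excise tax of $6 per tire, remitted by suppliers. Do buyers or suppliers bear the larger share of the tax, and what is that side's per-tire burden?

Suppliers bear the larger share: $4 per tire.

Inverting to q(p) form: qd = 498 − 4p; qs = 2p + 162.
Before the tax: set 498 − 4p = 2p + 162 → p* = $56, q* = 274.
With the tax collected from suppliers, supply shifts: qs = 2(p − 6) + 162.
New equilibrium: buyers pay $58, suppliers receive $52, q = 266. (Wedge: pb − ps = 6.)
Per-tire burden: buyers $2, suppliers $4.
Suppliers take the larger share because supply is less price-elastic here (demand slope 4 vs supply slope 2).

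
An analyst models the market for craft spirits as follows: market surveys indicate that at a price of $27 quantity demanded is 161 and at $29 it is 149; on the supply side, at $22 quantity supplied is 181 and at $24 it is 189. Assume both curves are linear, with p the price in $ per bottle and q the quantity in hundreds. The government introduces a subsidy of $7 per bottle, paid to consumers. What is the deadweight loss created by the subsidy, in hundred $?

Deadweight loss = $58.8 hundred.

Demand slope: (149 − 161)/(29 − 27) = -6, so qd = 323 − 6p.
Supply slope: (189 − 181)/(24 − 22) = 4, so qs = 4p + 93.
Before the subsidy: set 323 − 6p = 4p + 93 → p* = $23, q* = 185.
With a per-unit subsidy paid to consumers, each effectively pays p − 7, so demand becomes qd = 323 − 6(p − 7).
Solving gives q = 201.8 with consumers paying $20.2 and suppliers receiving $27.2 (the $7 wedge).
Quantity rises by |ΔQ| = |185 − 201.8| = 16.8.
DWL = ½ · t · |ΔQ| = ½ · 7 · 16.8 = $58.8.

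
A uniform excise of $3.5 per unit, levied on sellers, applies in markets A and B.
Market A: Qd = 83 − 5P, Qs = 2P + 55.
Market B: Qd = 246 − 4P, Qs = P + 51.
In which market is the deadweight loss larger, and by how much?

Market A, by $3.85.

Market A: pre-tax P* = $4, Q* = 63; post-tax Q = 58; deadweight loss = $8.75.
Market B: pre-tax P* = $39, Q* = 90; post-tax Q = 87.2; deadweight loss = $4.9.
Difference: $8.75 vs $4.9 → market A is larger by $3.85.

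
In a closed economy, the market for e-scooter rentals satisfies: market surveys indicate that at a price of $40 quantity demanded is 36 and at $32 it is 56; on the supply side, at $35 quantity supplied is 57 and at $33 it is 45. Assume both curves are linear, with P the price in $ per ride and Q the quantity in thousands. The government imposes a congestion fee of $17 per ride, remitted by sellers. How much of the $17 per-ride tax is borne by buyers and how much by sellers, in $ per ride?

Buyers bear $12 per ride; sellers bear $5 per ride.

Demand slope: (56 − 36)/(32 − 40) = -2.5, so Qd = 136 − 2.5P.
Supply slope: (45 − 57)/(33 − 35) = 6, so Qs = 6P − 153.
Before the tax: set 136 − 2.5P = 6P − 153 → P* = $34, Q* = 51.
With the tax collected from sellers, supply shifts: Qs = 6(P − 17) − 153.
New equilibrium: buyers pay $46, sellers receive $29, Q = 21. (Wedge: Pb − Ps = 17.)
Burden on buyers: $12; on sellers: $5. (They sum to $17.)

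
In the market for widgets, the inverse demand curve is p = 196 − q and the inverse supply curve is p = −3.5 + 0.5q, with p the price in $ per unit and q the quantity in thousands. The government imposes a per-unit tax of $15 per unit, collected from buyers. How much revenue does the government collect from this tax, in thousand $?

Tax revenue = $1845 thousand.

Rewrite in direct form: qd = 196 − p and qs = 2p + 7.
Before the tax: set 196 − p = 2p + 7 → p* = $63, q* = 133.
With the tax collected from buyers, demand (in seller-price terms) shifts: qd = 196 − (p + 15).
New equilibrium: buyers pay $73, suppliers receive $58, q = 123. (Wedge: pb − ps = 15.)
Revenue = t · Q = 15 · 123 = $1845.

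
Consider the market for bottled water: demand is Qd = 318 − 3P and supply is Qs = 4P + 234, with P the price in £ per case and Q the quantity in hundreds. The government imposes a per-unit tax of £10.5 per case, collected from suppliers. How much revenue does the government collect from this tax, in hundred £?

Without the tax, 318 − 3P = 4P + 234 gives 7P = 84, so P* = £12 and Q* = 282.
With the tax collected from suppliers, supply shifts: Qs = 4(P − 10.5) + 234.
New equilibrium: buyers pay £18, suppliers receive £7.5, Q = 264. (Wedge: Pb − Ps = 10.5.)
Revenue = t · Q = 10.5 · 264 = £2772.

Tax revenue = £2772 hundred.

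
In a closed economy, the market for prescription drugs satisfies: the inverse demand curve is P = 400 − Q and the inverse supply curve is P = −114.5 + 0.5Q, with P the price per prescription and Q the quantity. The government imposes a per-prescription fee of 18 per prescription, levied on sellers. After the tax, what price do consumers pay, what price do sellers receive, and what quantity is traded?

Consumers pay 69; sellers receive 51; quantity = 331.

Rewrite in direct form: Qd = 400 − P and Qs = 2P + 229.
Before the tax: set 400 − P = 2P + 229 → P* = 57, Q* = 343.
With the tax collected from sellers, supply shifts: Qs = 2(P − 18) + 229.
Solving gives Q = 331 with consumers paying 69 and sellers receiving 51 (the 18 wedge).
The less price-elastic side of the market bears the larger share of a per-unit tax.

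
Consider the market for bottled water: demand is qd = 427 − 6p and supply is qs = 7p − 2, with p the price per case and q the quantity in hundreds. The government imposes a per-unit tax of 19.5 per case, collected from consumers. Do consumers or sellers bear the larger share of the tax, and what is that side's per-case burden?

Consumers bear the larger share: 10.5 per case.

Before the tax: set 427 − 6p = 7p − 2 → p* = 33, q* = 229.
With the tax collected from consumers, demand (in seller-price terms) shifts: qd = 427 − 6(p + 19.5).
Solving gives q = 166 with consumers paying 43.5 and sellers receiving 24 (the 19.5 wedge).
Per-case burden: consumers 10.5, sellers 9.
Consumers take the larger share because demand is less price-elastic here (demand slope 6 vs supply slope 7).
The less price-elastic side of the market bears the larger share of a per-unit tax.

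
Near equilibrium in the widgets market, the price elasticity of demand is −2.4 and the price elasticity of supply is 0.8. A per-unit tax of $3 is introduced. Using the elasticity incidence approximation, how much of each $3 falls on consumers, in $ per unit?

Consumers bear ≈ $0.75 per unit.

Incidence ratio: consumers' share ≈ εs / (εs + |εd|) = 0.8 / (0.8 + 2.4) = 0.25.
So consumers bear ≈ 0.25 × $3 = $0.75; suppliers bear $2.25.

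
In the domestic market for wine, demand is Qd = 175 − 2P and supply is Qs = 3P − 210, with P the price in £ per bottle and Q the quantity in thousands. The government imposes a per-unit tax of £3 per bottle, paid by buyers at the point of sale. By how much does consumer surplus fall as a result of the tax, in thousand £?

Consumer surplus falls by £34.56 thousand.

Without the tax, 175 − 2P = 3P − 210 gives 5P = 385, so P* = £77 and Q* = 21.
With the tax collected from buyers, demand (in seller-price terms) shifts: Qd = 175 − 2(P + 3).
Solving gives Q = 17.4 with buyers paying £78.8 and producers receiving £75.8 (the £3 wedge).
ΔCS is the trapezoid between Q = 17.4 and Q = 21 of height £1.8: ½ · (21 + 17.4) · 1.8 = £34.56.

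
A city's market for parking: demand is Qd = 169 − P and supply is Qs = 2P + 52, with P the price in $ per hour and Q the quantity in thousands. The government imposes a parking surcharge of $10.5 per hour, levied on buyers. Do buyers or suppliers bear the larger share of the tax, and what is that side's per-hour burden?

Before the tax: set 169 − P = 2P + 52 → P* = $39, Q* = 130.
With the tax collected from buyers, demand (in seller-price terms) shifts: Qd = 169 − (P + 10.5).
Solving gives Q = 123 with buyers paying $46 and suppliers receiving $35.5 (the $10.5 wedge).
Per-hour burden: buyers $7, suppliers $3.5.
Buyers take the larger share because demand is less price-elastic here (demand slope 1 vs supply slope 2).
The less price-elastic side of the market bears the larger share of a per-unit tax.

Buyers bear the larger share: $7 per hour.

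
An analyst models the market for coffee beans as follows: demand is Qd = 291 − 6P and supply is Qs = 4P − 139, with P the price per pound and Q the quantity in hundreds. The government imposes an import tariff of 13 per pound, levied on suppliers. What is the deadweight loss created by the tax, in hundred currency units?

Deadweight loss = 202.8 hundred.

Without the tax, 291 − 6P = 4P − 139 gives 10P = 430, so P* = 43 and Q* = 33.
With the tax collected from suppliers, supply shifts: Qs = 4(P − 13) − 139.
Solving gives Q = 1.8 with consumers paying 48.2 and suppliers receiving 35.2 (the 13 wedge).
Quantity falls by |ΔQ| = |33 − 1.8| = 31.2.
DWL = ½ · t · |ΔQ| = ½ · 13 · 31.2 = 202.8.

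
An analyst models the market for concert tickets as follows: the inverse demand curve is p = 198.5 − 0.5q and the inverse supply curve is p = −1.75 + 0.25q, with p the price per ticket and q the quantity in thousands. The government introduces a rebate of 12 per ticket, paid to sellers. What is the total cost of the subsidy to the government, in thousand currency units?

Inverting to q(p) form: qd = 397 − 2p; qs = 4p + 7.
Without the subsidy, 397 − 2p = 4p + 7 gives 6p = 390, so p* = 65 and q* = 267.
With a per-unit subsidy paid to sellers, each receives p + 12 per unit sold, so supply becomes qs = 4(p + 12) + 7.
New equilibrium: consumers pay 57, sellers receive 69, q = 283. (Wedge: pb − ps = −12.)
Outlay = t · Q = 12 · 283 = 3396.

Government outlay = 3396 thousand.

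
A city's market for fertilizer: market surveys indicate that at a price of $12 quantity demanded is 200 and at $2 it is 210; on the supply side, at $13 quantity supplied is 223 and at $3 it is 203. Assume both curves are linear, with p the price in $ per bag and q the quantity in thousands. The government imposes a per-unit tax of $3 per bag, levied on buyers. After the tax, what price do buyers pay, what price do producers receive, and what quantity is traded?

Buyers pay $7; producers receive $4; quantity = 205.

Demand slope: (210 − 200)/(2 − 12) = -1, so qd = 212 − p.
Supply slope: (203 − 223)/(3 − 13) = 2, so qs = 2p + 197.
Without the tax, 212 − p = 2p + 197 gives 3p = 15, so p* = $5 and q* = 207.
With the tax collected from buyers, demand (in seller-price terms) shifts: qd = 212 − (p + 3).
New equilibrium: buyers pay $7, producers receive $4, q = 205. (Wedge: pb − ps = 3.)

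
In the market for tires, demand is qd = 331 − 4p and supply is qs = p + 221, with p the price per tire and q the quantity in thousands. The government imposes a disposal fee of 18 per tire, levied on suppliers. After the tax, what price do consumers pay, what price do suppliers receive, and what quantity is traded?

Consumers pay 25.6; suppliers receive 7.6; quantity = 228.6.

Before the tax: set 331 − 4p = p + 221 → p* = 22, q* = 243.
With the tax collected from suppliers, supply shifts: qs = (p − 18) + 221.
Solving gives q = 228.6 with consumers paying 25.6 and suppliers receiving 7.6 (the 18 wedge).
The less price-elastic side of the market bears the larger share of a per-unit tax.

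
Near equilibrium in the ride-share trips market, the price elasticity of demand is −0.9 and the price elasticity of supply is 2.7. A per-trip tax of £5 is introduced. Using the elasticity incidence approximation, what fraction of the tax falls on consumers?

Incidence ratio: consumers' share ≈ εs / (εs + |εd|) = 2.7 / (2.7 + 0.9) = 0.75.
Supply is the more elastic side, so consumers bear the larger share.

Consumers' share ≈ 0.75.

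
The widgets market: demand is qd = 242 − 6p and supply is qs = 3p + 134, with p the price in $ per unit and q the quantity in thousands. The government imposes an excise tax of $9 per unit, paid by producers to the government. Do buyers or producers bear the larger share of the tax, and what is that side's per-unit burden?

Producers bear the larger share: $6 per unit.

Before the tax: set 242 − 6p = 3p + 134 → p* = $12, q* = 170.
With the tax collected from producers, supply shifts: qs = 3(p − 9) + 134.
New equilibrium: buyers pay $15, producers receive $6, q = 152. (Wedge: pb − ps = 9.)
Per-unit burden: buyers $3, producers $6.
Producers take the larger share because supply is less price-elastic here (demand slope 6 vs supply slope 3).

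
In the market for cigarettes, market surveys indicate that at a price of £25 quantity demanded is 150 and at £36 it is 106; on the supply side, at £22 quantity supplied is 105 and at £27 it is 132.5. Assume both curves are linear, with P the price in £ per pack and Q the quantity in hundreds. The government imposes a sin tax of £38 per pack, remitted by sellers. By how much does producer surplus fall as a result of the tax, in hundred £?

Demand slope: (106 − 150)/(36 − 25) = -4, so Qd = 250 − 4P.
Supply slope: (132.5 − 105)/(27 − 22) = 5.5, so Qs = 5.5P − 16.
Without the tax, 250 − 4P = 5.5P − 16 gives 9.5P = 266, so P* = £28 and Q* = 138.
With the tax collected from sellers, supply shifts: Qs = 5.5(P − 38) − 16.
New equilibrium: consumers pay £50, sellers receive £12, Q = 50. (Wedge: Pb − Ps = 38.)
ΔPS is the trapezoid between Q = 50 and Q = 138 of height £16: ½ · (138 + 50) · 16 = £1504.

Producer surplus falls by £1504 hundred.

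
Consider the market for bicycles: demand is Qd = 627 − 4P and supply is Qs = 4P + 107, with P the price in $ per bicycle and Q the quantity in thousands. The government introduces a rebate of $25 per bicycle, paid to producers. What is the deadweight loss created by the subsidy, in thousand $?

Without the subsidy, 627 − 4P = 4P + 107 gives 8P = 520, so P* = $65 and Q* = 367.
With a per-unit subsidy paid to producers, each receives P + 25 per unit sold, so supply becomes Qs = 4(P + 25) + 107.
New equilibrium: consumers pay $52.5, producers receive $77.5, Q = 417. (Wedge: Pb − Ps = −25.)
Quantity rises by |ΔQ| = |367 − 417| = 50.
DWL = ½ · t · |ΔQ| = ½ · 25 · 50 = $625.

Deadweight loss = $625 thousand.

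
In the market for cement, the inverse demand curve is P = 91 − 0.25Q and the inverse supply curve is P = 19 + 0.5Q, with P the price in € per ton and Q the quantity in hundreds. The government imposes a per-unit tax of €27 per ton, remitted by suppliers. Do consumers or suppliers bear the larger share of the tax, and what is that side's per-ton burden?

Suppliers bear the larger share: €18 per ton.

Rewrite in direct form: Qd = 364 − 4P and Qs = 2P − 38.
Without the tax, 364 − 4P = 2P − 38 gives 6P = 402, so P* = €67 and Q* = 96.
With the tax collected from suppliers, supply shifts: Qs = 2(P − 27) − 38.
Solving gives Q = 60 with consumers paying €76 and suppliers receiving €49 (the €27 wedge).
Per-ton burden: consumers €9, suppliers €18.
Suppliers take the larger share because supply is less price-elastic here (demand slope 4 vs supply slope 2).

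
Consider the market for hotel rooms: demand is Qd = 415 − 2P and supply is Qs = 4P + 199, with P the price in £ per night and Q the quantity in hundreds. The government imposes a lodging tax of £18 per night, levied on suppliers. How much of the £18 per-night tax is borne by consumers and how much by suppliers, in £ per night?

Consumers bear £12 per night; suppliers bear £6 per night.

Before the tax: set 415 − 2P = 4P + 199 → P* = £36, Q* = 343.
With the tax collected from suppliers, supply shifts: Qs = 4(P − 18) + 199.
Solving gives Q = 319 with consumers paying £48 and suppliers receiving £30 (the £18 wedge).
Burden on consumers: £12; on suppliers: £6. (They sum to £18.)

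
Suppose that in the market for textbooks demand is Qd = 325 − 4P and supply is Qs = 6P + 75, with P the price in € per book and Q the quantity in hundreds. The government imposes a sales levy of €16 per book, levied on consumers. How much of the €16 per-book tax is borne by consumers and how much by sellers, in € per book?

Without the tax, 325 − 4P = 6P + 75 gives 10P = 250, so P* = €25 and Q* = 225.
With the tax collected from consumers, demand (in seller-price terms) shifts: Qd = 325 − 4(P + 16).
Solving gives Q = 186.6 with consumers paying €34.6 and sellers receiving €18.6 (the €16 wedge).
Burden on consumers: €9.6; on sellers: €6.4. (They sum to €16.)

Consumers bear €9.6 per book; sellers bear €6.4 per book.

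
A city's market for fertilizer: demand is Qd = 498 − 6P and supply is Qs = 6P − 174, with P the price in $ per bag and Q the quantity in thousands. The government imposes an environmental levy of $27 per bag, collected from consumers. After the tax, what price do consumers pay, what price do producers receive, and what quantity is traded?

Without the tax, 498 − 6P = 6P − 174 gives 12P = 672, so P* = $56 and Q* = 162.
With the tax collected from consumers, demand (in seller-price terms) shifts: Qd = 498 − 6(P + 27).
New equilibrium: consumers pay $69.5, producers receive $42.5, Q = 81. (Wedge: Pb − Ps = 27.)
The less price-elastic side of the market bears the larger share of a per-unit tax.

Consumers pay $69.5; producers receive $42.5; quantity = 81.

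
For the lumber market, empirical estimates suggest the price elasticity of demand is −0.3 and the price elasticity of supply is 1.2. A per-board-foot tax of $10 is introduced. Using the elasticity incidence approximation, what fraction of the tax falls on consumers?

Consumers' share ≈ 0.8.

Incidence ratio: consumers' share ≈ εs / (εs + |εd|) = 1.2 / (1.2 + 0.3) = 0.8.
Supply is the more elastic side, so consumers bear the larger share.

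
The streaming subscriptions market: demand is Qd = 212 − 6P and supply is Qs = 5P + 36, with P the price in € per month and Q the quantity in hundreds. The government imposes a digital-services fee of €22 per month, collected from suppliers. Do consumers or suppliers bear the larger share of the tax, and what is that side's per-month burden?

Before the tax: set 212 − 6P = 5P + 36 → P* = €16, Q* = 116.
With the tax collected from suppliers, supply shifts: Qs = 5(P − 22) + 36.
New equilibrium: consumers pay €26, suppliers receive €4, Q = 56. (Wedge: Pb − Ps = 22.)
Per-month burden: consumers €10, suppliers €12.
Suppliers take the larger share because supply is less price-elastic here (demand slope 6 vs supply slope 5).
The less price-elastic side of the market bears the larger share of a per-unit tax.

Suppliers bear the larger share: €12 per month.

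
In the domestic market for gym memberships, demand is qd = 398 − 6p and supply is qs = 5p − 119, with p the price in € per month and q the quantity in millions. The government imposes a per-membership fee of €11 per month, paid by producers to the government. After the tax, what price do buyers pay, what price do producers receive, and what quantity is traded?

Before the tax: set 398 − 6p = 5p − 119 → p* = €47, q* = 116.
With the tax collected from producers, supply shifts: qs = 5(p − 11) − 119.
New equilibrium: buyers pay €52, producers receive €41, q = 86. (Wedge: pb − ps = 11.)

Buyers pay €52; producers receive €41; quantity = 86.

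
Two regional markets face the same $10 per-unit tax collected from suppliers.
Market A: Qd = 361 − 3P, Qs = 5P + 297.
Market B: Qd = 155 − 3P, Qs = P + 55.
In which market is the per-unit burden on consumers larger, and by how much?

Market A, by $3.75.

Market A: pre-tax P* = $8, Q* = 337; post-tax Q = 318.25; per-unit burden on consumers = $6.25.
Market B: pre-tax P* = $25, Q* = 80; post-tax Q = 72.5; per-unit burden on consumers = $2.5.
Difference: $6.25 vs $2.5 → market A is larger by $3.75.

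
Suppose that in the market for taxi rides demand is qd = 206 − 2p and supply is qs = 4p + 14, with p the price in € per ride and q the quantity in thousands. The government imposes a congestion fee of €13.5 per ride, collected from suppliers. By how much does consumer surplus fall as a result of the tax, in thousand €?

Consumer surplus falls by €1197 thousand.

Before the tax: set 206 − 2p = 4p + 14 → p* = €32, q* = 142.
With the tax collected from suppliers, supply shifts: qs = 4(p − 13.5) + 14.
New equilibrium: consumers pay €41, suppliers receive €27.5, q = 124. (Wedge: pb − ps = 13.5.)
ΔCS is the trapezoid between Q = 124 and Q = 142 of height €9: ½ · (142 + 124) · 9 = €1197.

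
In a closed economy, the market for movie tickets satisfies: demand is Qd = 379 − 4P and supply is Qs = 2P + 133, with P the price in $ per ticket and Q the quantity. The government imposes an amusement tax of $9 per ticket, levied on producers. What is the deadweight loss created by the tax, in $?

Without the tax, 379 − 4P = 2P + 133 gives 6P = 246, so P* = $41 and Q* = 215.
With the tax collected from producers, supply shifts: Qs = 2(P − 9) + 133.
Solving gives Q = 203 with consumers paying $44 and producers receiving $35 (the $9 wedge).
Quantity falls by |ΔQ| = |215 − 203| = 12.
DWL = ½ · t · |ΔQ| = ½ · 9 · 12 = $54.

Deadweight loss = $54.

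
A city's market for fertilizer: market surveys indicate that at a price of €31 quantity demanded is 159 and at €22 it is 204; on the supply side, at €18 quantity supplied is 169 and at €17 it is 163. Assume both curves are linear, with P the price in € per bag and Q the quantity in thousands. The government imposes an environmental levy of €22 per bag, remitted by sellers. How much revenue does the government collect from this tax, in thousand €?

Tax revenue = €3058 thousand.

Demand slope: (204 − 159)/(22 − 31) = -5, so Qd = 314 − 5P.
Supply slope: (163 − 169)/(17 − 18) = 6, so Qs = 6P + 61.
Before the tax: set 314 − 5P = 6P + 61 → P* = €23, Q* = 199.
With the tax collected from sellers, supply shifts: Qs = 6(P − 22) + 61.
New equilibrium: consumers pay €35, sellers receive €13, Q = 139. (Wedge: Pb − Ps = 22.)
Revenue = t · Q = 22 · 139 = €3058.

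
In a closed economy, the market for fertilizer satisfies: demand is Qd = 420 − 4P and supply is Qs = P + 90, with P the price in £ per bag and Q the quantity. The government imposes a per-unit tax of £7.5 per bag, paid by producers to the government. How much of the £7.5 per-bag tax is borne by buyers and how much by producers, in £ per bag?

Without the tax, 420 − 4P = P + 90 gives 5P = 330, so P* = £66 and Q* = 156.
With the tax collected from producers, supply shifts: Qs = (P − 7.5) + 90.
Solving gives Q = 150 with buyers paying £67.5 and producers receiving £60 (the £7.5 wedge).
Burden on buyers: £1.5; on producers: £6. (They sum to £7.5.)

Buyers bear £1.5 per bag; producers bear £6 per bag.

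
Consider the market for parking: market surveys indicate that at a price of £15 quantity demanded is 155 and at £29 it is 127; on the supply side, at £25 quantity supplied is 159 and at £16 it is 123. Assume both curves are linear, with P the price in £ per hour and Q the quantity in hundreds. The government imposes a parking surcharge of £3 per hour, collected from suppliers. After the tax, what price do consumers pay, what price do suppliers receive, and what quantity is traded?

Consumers pay £23; suppliers receive £20; quantity = 139.

Demand slope: (127 − 155)/(29 − 15) = -2, so Qd = 185 − 2P.
Supply slope: (123 − 159)/(16 − 25) = 4, so Qs = 4P + 59.
Before the tax: set 185 − 2P = 4P + 59 → P* = £21, Q* = 143.
With the tax collected from suppliers, supply shifts: Qs = 4(P − 3) + 59.
Solving gives Q = 139 with consumers paying £23 and suppliers receiving £20 (the £3 wedge).
The less price-elastic side of the market bears the larger share of a per-unit tax.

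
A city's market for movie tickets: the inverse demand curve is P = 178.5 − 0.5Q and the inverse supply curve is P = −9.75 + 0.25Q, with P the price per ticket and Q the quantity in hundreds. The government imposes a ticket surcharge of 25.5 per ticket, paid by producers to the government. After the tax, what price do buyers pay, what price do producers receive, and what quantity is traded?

Buyers pay 70; producers receive 44.5; quantity = 217.

Rewrite in direct form: Qd = 357 − 2P and Qs = 4P + 39.
Without the tax, 357 − 2P = 4P + 39 gives 6P = 318, so P* = 53 and Q* = 251.
With the tax collected from producers, supply shifts: Qs = 4(P − 25.5) + 39.
New equilibrium: buyers pay 70, producers receive 44.5, Q = 217. (Wedge: Pb − Ps = 25.5.)
The less price-elastic side of the market bears the larger share of a per-unit tax.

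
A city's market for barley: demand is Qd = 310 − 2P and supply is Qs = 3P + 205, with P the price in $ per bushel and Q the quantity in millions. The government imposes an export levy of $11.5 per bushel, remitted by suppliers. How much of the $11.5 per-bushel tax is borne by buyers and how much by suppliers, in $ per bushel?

Without the tax, 310 − 2P = 3P + 205 gives 5P = 105, so P* = $21 and Q* = 268.
With the tax collected from suppliers, supply shifts: Qs = 3(P − 11.5) + 205.
Solving gives Q = 254.2 with buyers paying $27.9 and suppliers receiving $16.4 (the $11.5 wedge).
Burden on buyers: $6.9; on suppliers: $4.6. (They sum to $11.5.)
The less price-elastic side of the market bears the larger share of a per-unit tax.

Buyers bear $6.9 per bushel; suppliers bear $4.6 per bushel.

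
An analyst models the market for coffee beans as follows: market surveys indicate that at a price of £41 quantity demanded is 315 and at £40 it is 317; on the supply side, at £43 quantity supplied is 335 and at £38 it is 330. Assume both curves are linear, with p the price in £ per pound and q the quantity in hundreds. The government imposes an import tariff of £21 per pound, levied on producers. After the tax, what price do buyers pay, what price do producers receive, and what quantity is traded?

Buyers pay £42; producers receive £21; quantity = 313.

Demand slope: (317 − 315)/(40 − 41) = -2, so qd = 397 − 2p.
Supply slope: (330 − 335)/(38 − 43) = 1, so qs = p + 292.
Without the tax, 397 − 2p = p + 292 gives 3p = 105, so p* = £35 and q* = 327.
With the tax collected from producers, supply shifts: qs = (p − 21) + 292.
Solving gives q = 313 with buyers paying £42 and producers receiving £21 (the £21 wedge).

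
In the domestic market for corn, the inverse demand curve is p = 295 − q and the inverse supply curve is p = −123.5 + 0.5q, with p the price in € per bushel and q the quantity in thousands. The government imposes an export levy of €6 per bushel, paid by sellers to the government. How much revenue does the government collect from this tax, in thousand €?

Inverting to q(p) form: qd = 295 − p; qs = 2p + 247.
Before the tax: set 295 − p = 2p + 247 → p* = €16, q* = 279.
With the tax collected from sellers, supply shifts: qs = 2(p − 6) + 247.
New equilibrium: consumers pay €20, sellers receive €14, q = 275. (Wedge: pb − ps = 6.)
Revenue = t · Q = 6 · 275 = €1650.

Tax revenue = €1650 thousand.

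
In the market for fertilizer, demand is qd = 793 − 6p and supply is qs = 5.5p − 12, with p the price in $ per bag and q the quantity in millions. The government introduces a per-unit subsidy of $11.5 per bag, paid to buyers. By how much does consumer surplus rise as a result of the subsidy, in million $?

Before the subsidy: set 793 − 6p = 5.5p − 12 → p* = $70, q* = 373.
With a per-unit subsidy paid to buyers, each effectively pays p − 11.5, so demand becomes qd = 793 − 6(p − 11.5).
Solving gives q = 406 with buyers paying $64.5 and producers receiving $76 (the $11.5 wedge).
ΔCS is the trapezoid between Q = 406 and Q = 373 of height $5.5: ½ · (373 + 406) · 5.5 = $2142.25.

Consumer surplus rises by $2142.25 million.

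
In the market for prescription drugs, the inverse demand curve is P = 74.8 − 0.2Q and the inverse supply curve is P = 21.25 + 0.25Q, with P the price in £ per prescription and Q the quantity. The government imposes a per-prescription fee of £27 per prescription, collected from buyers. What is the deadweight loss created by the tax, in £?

Rewrite in direct form: Qd = 374 − 5P and Qs = 4P − 85.
Before the tax: set 374 − 5P = 4P − 85 → P* = £51, Q* = 119.
With the tax collected from buyers, demand (in seller-price terms) shifts: Qd = 374 − 5(P + 27).
New equilibrium: buyers pay £63, producers receive £36, Q = 59. (Wedge: Pb − Ps = 27.)
Quantity falls by |ΔQ| = |119 − 59| = 60.
DWL = ½ · t · |ΔQ| = ½ · 27 · 60 = £810.

Deadweight loss = £810.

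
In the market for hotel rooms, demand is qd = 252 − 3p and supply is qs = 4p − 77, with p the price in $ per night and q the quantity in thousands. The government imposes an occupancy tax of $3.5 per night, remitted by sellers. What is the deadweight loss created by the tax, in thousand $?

Deadweight loss = $10.5 thousand.

Before the tax: set 252 − 3p = 4p − 77 → p* = $47, q* = 111.
With the tax collected from sellers, supply shifts: qs = 4(p − 3.5) − 77.
Solving gives q = 105 with buyers paying $49 and sellers receiving $45.5 (the $3.5 wedge).
Quantity falls by |ΔQ| = |111 − 105| = 6.
DWL = ½ · t · |ΔQ| = ½ · 3.5 · 6 = $10.5.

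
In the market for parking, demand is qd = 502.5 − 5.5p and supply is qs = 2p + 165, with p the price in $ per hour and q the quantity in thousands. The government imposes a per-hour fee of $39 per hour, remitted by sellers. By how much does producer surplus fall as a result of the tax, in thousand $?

Without the tax, 502.5 − 5.5p = 2p + 165 gives 7.5p = 337.5, so p* = $45 and q* = 255.
With the tax collected from sellers, supply shifts: qs = 2(p − 39) + 165.
New equilibrium: consumers pay $55.4, sellers receive $16.4, q = 197.8. (Wedge: pb − ps = 39.)
ΔPS is the trapezoid between Q = 197.8 and Q = 255 of height $28.6: ½ · (255 + 197.8) · 28.6 = $6475.04.

Producer surplus falls by $6475.04 thousand.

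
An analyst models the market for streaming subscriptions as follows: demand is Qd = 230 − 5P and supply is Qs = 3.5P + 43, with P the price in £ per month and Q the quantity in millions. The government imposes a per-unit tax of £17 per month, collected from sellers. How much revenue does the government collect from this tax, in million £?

Before the tax: set 230 − 5P = 3.5P + 43 → P* = £22, Q* = 120.
With the tax collected from sellers, supply shifts: Qs = 3.5(P − 17) + 43.
Solving gives Q = 85 with consumers paying £29 and sellers receiving £12 (the £17 wedge).
Revenue = t · Q = 17 · 85 = £1445.

Tax revenue = £1445 million.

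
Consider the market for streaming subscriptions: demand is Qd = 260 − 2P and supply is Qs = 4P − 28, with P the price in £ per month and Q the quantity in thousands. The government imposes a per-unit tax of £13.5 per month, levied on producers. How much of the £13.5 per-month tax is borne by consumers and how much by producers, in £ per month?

Consumers bear £9 per month; producers bear £4.5 per month.

Before the tax: set 260 − 2P = 4P − 28 → P* = £48, Q* = 164.
With the tax collected from producers, supply shifts: Qs = 4(P − 13.5) − 28.
New equilibrium: consumers pay £57, producers receive £43.5, Q = 146. (Wedge: Pb − Ps = 13.5.)
Burden on consumers: £9; on producers: £4.5. (They sum to £13.5.)
The less price-elastic side of the market bears the larger share of a per-unit tax.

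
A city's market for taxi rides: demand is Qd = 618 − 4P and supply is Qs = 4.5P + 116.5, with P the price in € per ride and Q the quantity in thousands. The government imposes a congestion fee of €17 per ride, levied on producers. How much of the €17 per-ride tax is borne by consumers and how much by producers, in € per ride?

Without the tax, 618 − 4P = 4.5P + 116.5 gives 8.5P = 501.5, so P* = €59 and Q* = 382.
With the tax collected from producers, supply shifts: Qs = 4.5(P − 17) + 116.5.
New equilibrium: consumers pay €68, producers receive €51, Q = 346. (Wedge: Pb − Ps = 17.)
Burden on consumers: €9; on producers: €8. (They sum to €17.)

Consumers bear €9 per ride; producers bear €8 per ride.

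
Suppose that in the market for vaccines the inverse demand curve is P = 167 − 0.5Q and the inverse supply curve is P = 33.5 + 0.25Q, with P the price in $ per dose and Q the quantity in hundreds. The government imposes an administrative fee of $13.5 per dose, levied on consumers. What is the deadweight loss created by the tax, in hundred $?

Inverting to Q(P) form: Qd = 334 − 2P; Qs = 4P − 134.
Without the tax, 334 − 2P = 4P − 134 gives 6P = 468, so P* = $78 and Q* = 178.
With the tax collected from consumers, demand (in seller-price terms) shifts: Qd = 334 − 2(P + 13.5).
New equilibrium: consumers pay $87, sellers receive $73.5, Q = 160. (Wedge: Pb − Ps = 13.5.)
Quantity falls by |ΔQ| = |178 − 160| = 18.
DWL = ½ · t · |ΔQ| = ½ · 13.5 · 18 = $121.5.

Deadweight loss = $121.5 hundred.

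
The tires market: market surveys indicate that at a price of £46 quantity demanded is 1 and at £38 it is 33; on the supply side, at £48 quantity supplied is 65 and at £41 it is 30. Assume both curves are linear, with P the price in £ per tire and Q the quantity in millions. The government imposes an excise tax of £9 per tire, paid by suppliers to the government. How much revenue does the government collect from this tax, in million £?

Tax revenue = £45 million.

Demand slope: (33 − 1)/(38 − 46) = -4, so Qd = 185 − 4P.
Supply slope: (30 − 65)/(41 − 48) = 5, so Qs = 5P − 175.
Without the tax, 185 − 4P = 5P − 175 gives 9P = 360, so P* = £40 and Q* = 25.
With the tax collected from suppliers, supply shifts: Qs = 5(P − 9) − 175.
Solving gives Q = 5 with consumers paying £45 and suppliers receiving £36 (the £9 wedge).
Revenue = t · Q = 9 · 5 = £45.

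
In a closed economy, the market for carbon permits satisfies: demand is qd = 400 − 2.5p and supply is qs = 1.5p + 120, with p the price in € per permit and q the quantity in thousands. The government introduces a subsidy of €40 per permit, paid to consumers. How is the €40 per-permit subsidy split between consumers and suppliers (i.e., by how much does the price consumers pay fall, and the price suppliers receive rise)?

Consumers gain €15 per permit; suppliers gain €25 per permit.

Without the subsidy, 400 − 2.5p = 1.5p + 120 gives 4p = 280, so p* = €70 and q* = 225.
With a per-unit subsidy paid to consumers, each effectively pays p − 40, so demand becomes qd = 400 − 2.5(p − 40).
New equilibrium: consumers pay €55, suppliers receive €95, q = 262.5. (Wedge: pb − ps = −40.)
Gain to consumers: €15; to suppliers: €25. (They sum to €40.)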